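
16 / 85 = 0.19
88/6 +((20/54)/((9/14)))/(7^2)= 24968/1701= 14.68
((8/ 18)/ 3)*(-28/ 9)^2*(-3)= -3136/ 729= -4.30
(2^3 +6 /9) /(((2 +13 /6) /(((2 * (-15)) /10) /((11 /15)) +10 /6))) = -832 /165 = -5.04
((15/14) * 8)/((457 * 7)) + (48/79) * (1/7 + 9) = 9832068/1769047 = 5.56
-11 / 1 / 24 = -11 / 24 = -0.46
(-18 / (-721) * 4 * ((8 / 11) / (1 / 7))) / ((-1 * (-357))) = 192 / 134827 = 0.00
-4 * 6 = -24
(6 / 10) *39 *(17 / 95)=1989 / 475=4.19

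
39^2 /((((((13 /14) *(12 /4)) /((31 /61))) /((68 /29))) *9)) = 72.29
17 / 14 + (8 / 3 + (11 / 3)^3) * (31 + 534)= 11098189 / 378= 29360.29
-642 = -642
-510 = -510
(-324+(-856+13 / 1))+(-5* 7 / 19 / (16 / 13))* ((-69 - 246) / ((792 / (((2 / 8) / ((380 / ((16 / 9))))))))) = -5338545679 / 4574592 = -1167.00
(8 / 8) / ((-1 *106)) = -1 / 106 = -0.01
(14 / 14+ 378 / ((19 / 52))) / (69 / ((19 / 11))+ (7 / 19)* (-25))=19675 / 584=33.69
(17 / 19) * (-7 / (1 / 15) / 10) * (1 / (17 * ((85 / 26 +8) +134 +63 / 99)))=-3003 / 792851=-0.00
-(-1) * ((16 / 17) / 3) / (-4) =-4 / 51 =-0.08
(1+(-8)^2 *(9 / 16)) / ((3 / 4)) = 49.33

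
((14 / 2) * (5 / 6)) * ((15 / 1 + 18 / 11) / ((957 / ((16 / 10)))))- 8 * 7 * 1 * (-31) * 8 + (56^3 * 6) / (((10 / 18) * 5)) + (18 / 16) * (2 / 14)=5795181253343 / 14737800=393218.88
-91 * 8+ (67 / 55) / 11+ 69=-398628 / 605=-658.89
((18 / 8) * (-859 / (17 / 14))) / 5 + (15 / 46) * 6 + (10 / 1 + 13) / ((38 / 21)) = -11279757 / 37145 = -303.67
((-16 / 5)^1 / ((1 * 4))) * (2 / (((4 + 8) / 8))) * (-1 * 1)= 16 / 15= 1.07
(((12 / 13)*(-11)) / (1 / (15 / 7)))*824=-1631520 / 91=-17928.79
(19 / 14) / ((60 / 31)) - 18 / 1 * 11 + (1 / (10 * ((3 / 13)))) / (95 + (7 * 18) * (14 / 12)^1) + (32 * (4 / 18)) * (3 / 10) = -19836437 / 101640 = -195.16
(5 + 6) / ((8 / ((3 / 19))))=33 / 152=0.22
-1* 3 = -3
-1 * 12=-12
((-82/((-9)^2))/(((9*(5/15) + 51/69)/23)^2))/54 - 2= -43823585/16175052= -2.71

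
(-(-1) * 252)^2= 63504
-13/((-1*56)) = 13/56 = 0.23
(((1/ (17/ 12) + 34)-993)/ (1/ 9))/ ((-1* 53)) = 146619/ 901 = 162.73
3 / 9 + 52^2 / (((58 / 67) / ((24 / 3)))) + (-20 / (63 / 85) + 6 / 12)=91213117 / 3654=24962.54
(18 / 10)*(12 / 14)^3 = 1.13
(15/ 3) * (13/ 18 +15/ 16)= 1195/ 144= 8.30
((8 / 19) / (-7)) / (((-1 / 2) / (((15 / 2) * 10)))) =1200 / 133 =9.02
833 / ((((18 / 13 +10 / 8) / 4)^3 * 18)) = 161.96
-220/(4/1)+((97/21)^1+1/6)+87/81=-18575/378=-49.14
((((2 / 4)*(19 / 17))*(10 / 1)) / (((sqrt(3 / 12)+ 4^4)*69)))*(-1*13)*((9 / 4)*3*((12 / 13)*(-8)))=80 / 391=0.20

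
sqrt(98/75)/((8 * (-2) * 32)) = -7 * sqrt(6)/7680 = -0.00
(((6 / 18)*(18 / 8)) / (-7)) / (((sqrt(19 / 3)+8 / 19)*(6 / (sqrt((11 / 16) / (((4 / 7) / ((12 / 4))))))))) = -1083*sqrt(1463) / 2986816+57*sqrt(231) / 373352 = -0.01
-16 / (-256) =0.06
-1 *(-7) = 7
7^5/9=16807/9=1867.44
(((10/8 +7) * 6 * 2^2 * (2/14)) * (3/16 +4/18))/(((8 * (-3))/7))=-649/192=-3.38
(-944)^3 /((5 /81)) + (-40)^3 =-68140143104 /5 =-13628028620.80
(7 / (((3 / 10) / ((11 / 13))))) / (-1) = -770 / 39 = -19.74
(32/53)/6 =16/159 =0.10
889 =889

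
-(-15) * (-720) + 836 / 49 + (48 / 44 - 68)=-5848068 / 539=-10849.85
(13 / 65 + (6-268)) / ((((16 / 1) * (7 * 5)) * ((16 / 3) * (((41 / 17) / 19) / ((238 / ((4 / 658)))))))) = -7094278653 / 262400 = -27036.12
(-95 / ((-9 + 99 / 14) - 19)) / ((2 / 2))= 1330 / 293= 4.54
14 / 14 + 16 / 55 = 71 / 55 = 1.29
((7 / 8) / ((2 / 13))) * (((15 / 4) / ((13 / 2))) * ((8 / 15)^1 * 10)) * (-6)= -105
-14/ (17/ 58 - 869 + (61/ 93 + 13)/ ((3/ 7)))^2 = -3665999736/ 183380211822025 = -0.00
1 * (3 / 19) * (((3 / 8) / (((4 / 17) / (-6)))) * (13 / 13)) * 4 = -459 / 76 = -6.04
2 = 2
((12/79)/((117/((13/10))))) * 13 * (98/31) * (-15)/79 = -2548/193471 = -0.01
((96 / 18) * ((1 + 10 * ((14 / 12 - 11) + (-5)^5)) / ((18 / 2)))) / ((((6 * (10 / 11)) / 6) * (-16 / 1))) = 517231 / 405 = 1277.11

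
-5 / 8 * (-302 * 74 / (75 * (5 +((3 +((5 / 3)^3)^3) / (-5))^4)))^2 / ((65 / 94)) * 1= -9180853126830112678507410972761893390254517500 / 3493755175190611571339998361687277812165274735043813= -0.00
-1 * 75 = -75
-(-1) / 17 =1 / 17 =0.06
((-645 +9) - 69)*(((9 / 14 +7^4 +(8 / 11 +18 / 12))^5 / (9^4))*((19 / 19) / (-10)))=862529751618747.08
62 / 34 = 31 / 17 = 1.82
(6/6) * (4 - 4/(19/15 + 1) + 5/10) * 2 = 93/17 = 5.47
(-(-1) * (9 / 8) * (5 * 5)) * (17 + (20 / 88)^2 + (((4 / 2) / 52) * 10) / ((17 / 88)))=458296425 / 855712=535.57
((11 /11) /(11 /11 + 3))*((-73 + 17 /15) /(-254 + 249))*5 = 17.97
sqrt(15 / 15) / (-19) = -1 / 19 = -0.05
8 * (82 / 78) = 328 / 39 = 8.41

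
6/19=0.32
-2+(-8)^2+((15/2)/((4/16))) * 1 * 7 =272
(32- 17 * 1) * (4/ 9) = 20/ 3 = 6.67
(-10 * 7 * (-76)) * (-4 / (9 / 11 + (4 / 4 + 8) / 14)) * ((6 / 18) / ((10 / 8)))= -2621696 / 675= -3883.99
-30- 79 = -109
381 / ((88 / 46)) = 8763 / 44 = 199.16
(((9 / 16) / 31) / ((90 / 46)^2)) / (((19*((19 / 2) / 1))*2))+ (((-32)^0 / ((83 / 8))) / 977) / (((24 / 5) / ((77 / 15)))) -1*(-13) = 14156963536913 / 1088987257200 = 13.00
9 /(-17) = -9 /17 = -0.53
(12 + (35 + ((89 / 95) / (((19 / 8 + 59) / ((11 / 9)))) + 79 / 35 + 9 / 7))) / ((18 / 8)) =594327332 / 26447715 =22.47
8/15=0.53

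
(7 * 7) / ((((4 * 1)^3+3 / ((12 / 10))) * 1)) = 14 / 19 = 0.74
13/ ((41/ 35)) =455/ 41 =11.10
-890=-890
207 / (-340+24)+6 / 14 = -501 / 2212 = -0.23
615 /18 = 205 /6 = 34.17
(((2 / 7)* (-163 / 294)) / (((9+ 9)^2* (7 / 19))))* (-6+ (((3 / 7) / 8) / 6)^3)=26106368999 / 3278781628416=0.01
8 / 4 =2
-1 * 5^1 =-5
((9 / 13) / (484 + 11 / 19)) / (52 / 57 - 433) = -0.00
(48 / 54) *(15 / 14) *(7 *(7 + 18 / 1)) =500 / 3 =166.67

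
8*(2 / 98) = 8 / 49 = 0.16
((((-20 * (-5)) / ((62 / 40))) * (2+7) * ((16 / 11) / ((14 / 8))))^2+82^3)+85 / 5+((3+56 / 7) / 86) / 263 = 101074602830625629 / 128872139242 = 784301.43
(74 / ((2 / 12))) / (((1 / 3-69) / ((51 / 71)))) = -33966 / 7313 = -4.64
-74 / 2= -37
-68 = -68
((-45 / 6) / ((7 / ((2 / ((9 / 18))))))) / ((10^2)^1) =-3 / 70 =-0.04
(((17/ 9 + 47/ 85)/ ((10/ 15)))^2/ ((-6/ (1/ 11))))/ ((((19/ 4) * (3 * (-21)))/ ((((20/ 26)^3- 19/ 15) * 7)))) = -46658833016/ 12092378351625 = -0.00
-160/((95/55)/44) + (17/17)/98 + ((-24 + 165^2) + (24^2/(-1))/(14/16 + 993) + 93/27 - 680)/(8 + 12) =-1831813501351/666214290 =-2749.59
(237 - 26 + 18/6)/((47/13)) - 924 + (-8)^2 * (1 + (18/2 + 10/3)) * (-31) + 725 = -3749633/141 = -26593.14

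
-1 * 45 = -45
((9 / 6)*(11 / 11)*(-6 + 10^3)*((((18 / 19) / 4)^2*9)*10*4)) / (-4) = -5434695 / 722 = -7527.28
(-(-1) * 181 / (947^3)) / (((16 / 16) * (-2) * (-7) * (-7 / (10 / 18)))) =-905 / 749063304486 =-0.00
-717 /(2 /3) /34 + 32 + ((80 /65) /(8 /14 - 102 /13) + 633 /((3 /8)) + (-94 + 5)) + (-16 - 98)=33428847 /22508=1485.20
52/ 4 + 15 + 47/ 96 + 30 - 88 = -2833/ 96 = -29.51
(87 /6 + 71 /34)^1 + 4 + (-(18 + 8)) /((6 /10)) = -22.75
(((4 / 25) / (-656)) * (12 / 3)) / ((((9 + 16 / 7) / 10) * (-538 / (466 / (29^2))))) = 3262 / 3663778655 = 0.00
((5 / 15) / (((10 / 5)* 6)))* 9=1 / 4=0.25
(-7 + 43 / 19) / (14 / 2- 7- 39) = 30 / 247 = 0.12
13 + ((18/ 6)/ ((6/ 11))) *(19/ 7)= 391/ 14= 27.93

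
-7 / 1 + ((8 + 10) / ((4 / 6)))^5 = 14348900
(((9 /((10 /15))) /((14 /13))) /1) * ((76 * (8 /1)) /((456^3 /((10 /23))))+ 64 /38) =5609591 /265696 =21.11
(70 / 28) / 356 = 0.01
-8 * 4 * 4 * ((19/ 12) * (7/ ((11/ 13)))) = -55328/ 33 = -1676.61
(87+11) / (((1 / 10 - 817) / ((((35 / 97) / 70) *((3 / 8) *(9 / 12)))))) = -105 / 603728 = -0.00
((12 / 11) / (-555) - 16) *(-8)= 260512 / 2035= 128.02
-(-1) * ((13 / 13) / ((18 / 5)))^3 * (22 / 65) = 275 / 37908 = 0.01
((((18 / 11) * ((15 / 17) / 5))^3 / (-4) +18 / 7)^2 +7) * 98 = 56913819664650302 / 42761175875209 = 1330.97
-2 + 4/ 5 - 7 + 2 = -31/ 5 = -6.20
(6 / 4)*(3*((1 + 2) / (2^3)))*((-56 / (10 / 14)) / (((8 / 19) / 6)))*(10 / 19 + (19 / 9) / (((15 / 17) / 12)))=-5512059 / 100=-55120.59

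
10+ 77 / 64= 717 / 64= 11.20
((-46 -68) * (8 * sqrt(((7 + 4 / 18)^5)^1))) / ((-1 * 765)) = 256880 * sqrt(65) / 12393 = 167.11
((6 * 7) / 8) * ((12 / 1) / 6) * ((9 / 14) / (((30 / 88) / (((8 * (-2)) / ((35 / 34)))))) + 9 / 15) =-105507 / 350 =-301.45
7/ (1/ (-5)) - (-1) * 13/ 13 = -34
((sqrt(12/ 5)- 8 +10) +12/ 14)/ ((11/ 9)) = 18 * sqrt(15)/ 55 +180/ 77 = 3.61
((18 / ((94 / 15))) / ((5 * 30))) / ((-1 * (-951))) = 3 / 148990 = 0.00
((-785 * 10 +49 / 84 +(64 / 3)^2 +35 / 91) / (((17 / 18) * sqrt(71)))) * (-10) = 9291.14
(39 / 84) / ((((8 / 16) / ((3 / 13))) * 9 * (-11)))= -1 / 462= -0.00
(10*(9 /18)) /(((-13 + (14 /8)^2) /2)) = -160 /159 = -1.01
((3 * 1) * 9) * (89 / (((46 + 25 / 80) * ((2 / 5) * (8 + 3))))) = 11.79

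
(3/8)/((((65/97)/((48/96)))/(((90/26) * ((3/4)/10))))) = 7857/108160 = 0.07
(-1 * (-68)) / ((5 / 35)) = 476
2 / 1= 2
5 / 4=1.25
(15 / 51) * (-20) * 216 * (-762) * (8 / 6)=21945600 / 17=1290917.65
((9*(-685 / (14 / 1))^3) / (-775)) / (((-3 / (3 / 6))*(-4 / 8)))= 38570295 / 85064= 453.43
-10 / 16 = -5 / 8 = -0.62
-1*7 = -7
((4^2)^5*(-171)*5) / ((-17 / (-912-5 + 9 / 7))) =-5746773196800 / 119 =-48292211737.82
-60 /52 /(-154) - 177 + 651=948963 /2002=474.01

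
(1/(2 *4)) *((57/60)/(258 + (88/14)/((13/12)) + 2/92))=39767/88349360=0.00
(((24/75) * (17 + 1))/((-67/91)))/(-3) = 4368/1675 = 2.61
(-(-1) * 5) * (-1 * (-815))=4075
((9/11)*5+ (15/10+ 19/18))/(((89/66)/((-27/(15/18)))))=-71064/445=-159.69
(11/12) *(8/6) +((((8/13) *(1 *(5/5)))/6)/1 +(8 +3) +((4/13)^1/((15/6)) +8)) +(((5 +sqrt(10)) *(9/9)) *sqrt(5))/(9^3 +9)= sqrt(5) *(sqrt(10) +5)/738 +11962/585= 20.47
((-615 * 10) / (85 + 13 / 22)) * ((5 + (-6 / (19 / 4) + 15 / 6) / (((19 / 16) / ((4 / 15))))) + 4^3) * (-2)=6767507560 / 679763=9955.69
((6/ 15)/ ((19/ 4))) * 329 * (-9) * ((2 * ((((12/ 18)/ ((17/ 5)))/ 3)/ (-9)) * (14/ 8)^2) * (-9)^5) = -211539762/ 323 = -654921.86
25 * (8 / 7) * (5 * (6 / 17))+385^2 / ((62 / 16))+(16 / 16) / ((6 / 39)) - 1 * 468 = 279187453 / 7378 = 37840.53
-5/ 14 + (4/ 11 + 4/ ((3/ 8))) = 4931/ 462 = 10.67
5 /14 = 0.36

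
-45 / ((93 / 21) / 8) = -2520 / 31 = -81.29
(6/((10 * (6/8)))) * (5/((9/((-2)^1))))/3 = -8/27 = -0.30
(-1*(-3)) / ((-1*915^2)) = -1 / 279075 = -0.00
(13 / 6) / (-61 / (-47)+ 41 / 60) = 6110 / 5587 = 1.09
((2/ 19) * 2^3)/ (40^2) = 1/ 1900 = 0.00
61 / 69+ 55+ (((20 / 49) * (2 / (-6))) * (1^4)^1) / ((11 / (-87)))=2118404 / 37191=56.96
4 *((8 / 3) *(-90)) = -960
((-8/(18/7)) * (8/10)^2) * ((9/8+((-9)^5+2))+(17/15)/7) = 396787192/3375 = 117566.58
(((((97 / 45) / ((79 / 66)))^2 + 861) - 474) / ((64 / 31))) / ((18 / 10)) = 16987659961 / 161766720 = 105.01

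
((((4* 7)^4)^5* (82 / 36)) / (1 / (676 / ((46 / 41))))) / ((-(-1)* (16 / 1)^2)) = 97358770239544254425261978681344 / 207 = 470332223379440842634115800000.00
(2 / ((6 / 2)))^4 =16 / 81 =0.20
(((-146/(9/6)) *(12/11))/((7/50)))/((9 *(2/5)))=-146000/693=-210.68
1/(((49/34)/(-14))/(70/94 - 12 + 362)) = -160140/47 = -3407.23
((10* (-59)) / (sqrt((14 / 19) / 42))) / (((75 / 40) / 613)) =-578672* sqrt(57) / 3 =-1456292.60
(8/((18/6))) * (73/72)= 73/27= 2.70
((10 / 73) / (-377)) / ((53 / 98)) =-980 / 1458613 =-0.00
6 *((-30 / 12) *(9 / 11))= -135 / 11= -12.27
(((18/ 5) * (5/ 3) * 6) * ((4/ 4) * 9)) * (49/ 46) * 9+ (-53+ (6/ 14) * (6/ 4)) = 3053.82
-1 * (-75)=75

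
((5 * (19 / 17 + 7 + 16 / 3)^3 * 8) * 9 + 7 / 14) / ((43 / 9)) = 183374.36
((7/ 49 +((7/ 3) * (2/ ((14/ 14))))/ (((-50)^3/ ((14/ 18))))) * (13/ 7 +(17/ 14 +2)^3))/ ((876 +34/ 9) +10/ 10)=162339933697/ 28549090500000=0.01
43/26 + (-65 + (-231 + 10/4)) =-3794/13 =-291.85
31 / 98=0.32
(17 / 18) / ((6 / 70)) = 595 / 54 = 11.02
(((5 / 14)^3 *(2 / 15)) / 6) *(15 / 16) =125 / 131712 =0.00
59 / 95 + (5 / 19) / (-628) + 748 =44662707 / 59660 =748.62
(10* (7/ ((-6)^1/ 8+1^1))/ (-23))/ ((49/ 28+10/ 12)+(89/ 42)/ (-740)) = -8702400/ 1844623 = -4.72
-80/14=-40/7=-5.71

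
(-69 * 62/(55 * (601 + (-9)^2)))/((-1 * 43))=69/26015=0.00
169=169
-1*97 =-97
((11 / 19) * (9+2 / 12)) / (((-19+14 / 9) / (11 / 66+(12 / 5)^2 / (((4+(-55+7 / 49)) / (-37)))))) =-1.33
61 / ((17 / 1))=61 / 17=3.59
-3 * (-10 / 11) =30 / 11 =2.73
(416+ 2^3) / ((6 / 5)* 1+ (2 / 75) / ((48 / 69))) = 254400 / 743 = 342.40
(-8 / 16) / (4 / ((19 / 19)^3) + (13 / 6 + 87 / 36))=-6 / 103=-0.06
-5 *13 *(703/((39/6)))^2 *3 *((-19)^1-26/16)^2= -201822600375/208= -970300963.34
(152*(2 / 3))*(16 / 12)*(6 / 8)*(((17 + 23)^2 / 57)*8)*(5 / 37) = 1024000 / 333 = 3075.08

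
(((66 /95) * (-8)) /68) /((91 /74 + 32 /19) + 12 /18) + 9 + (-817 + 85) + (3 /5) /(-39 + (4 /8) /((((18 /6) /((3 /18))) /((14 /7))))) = -59151906093 /81810205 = -723.04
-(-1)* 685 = 685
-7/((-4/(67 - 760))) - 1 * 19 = -4927/4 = -1231.75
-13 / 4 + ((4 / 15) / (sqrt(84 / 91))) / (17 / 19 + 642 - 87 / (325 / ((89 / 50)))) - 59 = -249 / 4 + 123500 * sqrt(39) / 1785119697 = -62.25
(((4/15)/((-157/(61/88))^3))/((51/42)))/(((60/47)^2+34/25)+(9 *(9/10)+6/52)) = -228137468195/135245010520358340096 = -0.00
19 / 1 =19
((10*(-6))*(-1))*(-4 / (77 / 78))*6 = -112320 / 77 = -1458.70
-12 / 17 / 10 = -6 / 85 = -0.07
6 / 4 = 1.50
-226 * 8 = -1808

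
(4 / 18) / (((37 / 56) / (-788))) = -88256 / 333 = -265.03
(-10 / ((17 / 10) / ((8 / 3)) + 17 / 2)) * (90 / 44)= -18000 / 8041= -2.24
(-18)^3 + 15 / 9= -17491 / 3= -5830.33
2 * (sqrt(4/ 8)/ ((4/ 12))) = 3 * sqrt(2) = 4.24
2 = 2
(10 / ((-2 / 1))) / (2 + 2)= -5 / 4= -1.25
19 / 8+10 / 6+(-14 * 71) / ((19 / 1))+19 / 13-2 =-289361 / 5928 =-48.81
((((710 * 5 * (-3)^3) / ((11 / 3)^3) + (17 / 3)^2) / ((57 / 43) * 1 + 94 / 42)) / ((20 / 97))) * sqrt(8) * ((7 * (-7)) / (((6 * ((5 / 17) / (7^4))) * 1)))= 1337647063866385391 * sqrt(2) / 3854842200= 490738277.01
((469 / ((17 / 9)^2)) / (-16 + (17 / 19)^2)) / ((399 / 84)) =-962388 / 528581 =-1.82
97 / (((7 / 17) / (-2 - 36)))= -62662 / 7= -8951.71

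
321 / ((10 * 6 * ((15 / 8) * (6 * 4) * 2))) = 107 / 1800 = 0.06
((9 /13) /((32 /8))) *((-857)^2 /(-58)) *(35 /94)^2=-303.85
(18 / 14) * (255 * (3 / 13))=6885 / 91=75.66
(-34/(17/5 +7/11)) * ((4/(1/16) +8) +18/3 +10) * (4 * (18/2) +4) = -29650.45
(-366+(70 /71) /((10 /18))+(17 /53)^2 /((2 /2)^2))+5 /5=-72420782 /199439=-363.12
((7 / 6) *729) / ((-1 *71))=-1701 / 142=-11.98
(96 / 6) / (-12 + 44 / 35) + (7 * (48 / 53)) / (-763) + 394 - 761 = -100054119 / 271519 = -368.50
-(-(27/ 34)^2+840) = -970311/ 1156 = -839.37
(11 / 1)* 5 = 55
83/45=1.84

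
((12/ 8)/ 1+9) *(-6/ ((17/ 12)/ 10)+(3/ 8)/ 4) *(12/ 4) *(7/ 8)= -10138149/ 8704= -1164.77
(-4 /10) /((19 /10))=-4 /19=-0.21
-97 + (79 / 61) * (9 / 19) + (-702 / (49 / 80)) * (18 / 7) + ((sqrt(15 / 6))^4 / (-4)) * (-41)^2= -36065326601 / 6360592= -5670.12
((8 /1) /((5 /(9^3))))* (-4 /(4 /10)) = -11664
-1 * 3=-3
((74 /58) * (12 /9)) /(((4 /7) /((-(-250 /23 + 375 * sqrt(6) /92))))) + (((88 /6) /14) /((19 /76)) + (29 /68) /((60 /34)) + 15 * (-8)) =-46620359 /560280 -32375 * sqrt(6) /2668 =-112.93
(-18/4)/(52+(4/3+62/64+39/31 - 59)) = 13392/10237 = 1.31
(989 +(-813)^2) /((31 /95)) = 62886010 /31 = 2028580.97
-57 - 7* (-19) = 76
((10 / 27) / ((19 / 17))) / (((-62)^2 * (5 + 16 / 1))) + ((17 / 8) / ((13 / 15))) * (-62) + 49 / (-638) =-26119926475567 / 171733125564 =-152.10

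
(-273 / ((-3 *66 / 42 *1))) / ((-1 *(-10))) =637 / 110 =5.79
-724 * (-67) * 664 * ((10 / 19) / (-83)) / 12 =-970160 / 57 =-17020.35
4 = 4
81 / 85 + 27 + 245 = 23201 / 85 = 272.95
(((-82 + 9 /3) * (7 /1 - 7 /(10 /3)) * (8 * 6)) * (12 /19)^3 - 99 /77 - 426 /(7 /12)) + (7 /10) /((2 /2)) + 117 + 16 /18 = -22876603873 /4321170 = -5294.08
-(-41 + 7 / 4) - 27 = 49 / 4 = 12.25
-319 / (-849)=0.38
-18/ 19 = -0.95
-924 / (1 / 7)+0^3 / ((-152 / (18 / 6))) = -6468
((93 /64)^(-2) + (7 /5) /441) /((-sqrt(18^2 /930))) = -48107 * sqrt(930) /1816290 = -0.81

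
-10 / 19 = -0.53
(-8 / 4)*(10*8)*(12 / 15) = -128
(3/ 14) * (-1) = -3/ 14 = -0.21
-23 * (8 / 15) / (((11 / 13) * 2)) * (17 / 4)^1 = -5083 / 165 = -30.81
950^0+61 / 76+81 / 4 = 419 / 19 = 22.05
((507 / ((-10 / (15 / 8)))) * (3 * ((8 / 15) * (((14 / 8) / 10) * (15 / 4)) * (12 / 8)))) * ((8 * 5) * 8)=-95823 / 2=-47911.50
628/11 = 57.09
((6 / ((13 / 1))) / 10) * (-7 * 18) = -378 / 65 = -5.82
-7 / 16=-0.44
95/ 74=1.28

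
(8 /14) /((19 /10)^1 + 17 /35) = 40 /167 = 0.24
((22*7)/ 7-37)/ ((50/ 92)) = -138/ 5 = -27.60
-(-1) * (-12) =-12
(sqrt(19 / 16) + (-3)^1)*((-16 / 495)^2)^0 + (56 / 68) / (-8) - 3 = -415 / 68 + sqrt(19) / 4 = -5.01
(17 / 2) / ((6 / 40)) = 170 / 3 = 56.67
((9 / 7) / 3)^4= 81 / 2401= 0.03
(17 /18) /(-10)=-17 /180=-0.09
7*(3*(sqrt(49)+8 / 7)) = 171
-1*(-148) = 148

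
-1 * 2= -2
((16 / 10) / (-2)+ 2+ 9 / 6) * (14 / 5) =189 / 25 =7.56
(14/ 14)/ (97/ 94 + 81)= 94/ 7711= 0.01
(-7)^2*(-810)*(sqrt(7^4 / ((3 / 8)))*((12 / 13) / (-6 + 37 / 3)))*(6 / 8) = -35006580*sqrt(6) / 247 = -347158.94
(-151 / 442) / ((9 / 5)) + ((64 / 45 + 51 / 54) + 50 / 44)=724903 / 218790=3.31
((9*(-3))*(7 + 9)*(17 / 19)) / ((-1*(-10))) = -3672 / 95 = -38.65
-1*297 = -297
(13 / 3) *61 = 793 / 3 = 264.33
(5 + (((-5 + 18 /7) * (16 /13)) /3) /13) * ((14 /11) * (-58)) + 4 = -2004560 /5577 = -359.43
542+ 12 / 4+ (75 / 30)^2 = 2205 / 4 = 551.25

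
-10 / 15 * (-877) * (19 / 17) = 33326 / 51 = 653.45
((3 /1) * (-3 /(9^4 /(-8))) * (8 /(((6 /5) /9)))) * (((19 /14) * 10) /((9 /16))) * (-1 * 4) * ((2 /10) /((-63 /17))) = 3307520 /964467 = 3.43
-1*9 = -9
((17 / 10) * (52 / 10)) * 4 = 884 / 25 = 35.36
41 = 41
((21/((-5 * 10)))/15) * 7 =-49/250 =-0.20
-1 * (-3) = 3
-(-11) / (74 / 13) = 143 / 74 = 1.93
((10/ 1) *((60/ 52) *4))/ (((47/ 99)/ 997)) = 59221800/ 611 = 96926.02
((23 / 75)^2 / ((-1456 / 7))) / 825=-529 / 965250000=-0.00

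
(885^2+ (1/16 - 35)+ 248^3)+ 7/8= 16036182.94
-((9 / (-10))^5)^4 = -12157665459056928801 / 100000000000000000000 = -0.12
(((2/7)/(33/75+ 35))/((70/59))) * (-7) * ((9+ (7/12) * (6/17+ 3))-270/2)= 355475/60248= 5.90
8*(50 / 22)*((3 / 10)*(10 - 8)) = 120 / 11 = 10.91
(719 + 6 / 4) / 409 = 1.76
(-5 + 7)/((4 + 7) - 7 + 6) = 1/5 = 0.20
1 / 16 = 0.06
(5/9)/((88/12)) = 5/66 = 0.08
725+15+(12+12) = 764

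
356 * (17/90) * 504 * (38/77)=919904/55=16725.53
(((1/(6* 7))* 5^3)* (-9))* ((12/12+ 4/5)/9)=-75/14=-5.36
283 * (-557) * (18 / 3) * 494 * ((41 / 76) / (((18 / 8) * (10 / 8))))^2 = -220461455552 / 12825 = -17189977.04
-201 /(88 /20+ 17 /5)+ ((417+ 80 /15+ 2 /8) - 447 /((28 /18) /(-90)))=26258.96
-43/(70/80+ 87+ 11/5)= -1720/3603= -0.48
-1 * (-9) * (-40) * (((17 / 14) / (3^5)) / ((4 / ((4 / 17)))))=-20 / 189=-0.11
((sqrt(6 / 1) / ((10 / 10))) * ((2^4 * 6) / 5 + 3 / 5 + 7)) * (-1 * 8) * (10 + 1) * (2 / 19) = -23584 * sqrt(6) / 95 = -608.09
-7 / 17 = -0.41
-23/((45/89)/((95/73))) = -59.20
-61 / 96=-0.64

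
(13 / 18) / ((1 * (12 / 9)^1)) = 13 / 24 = 0.54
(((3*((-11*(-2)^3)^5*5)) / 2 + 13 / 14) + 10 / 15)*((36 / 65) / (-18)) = -1662355537987 / 1365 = -1217842884.97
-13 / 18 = -0.72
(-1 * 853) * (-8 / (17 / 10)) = 68240 / 17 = 4014.12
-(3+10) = -13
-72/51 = -24/17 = -1.41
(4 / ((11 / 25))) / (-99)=-100 / 1089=-0.09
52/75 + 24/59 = 4868/4425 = 1.10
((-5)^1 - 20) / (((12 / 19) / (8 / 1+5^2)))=-5225 / 4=-1306.25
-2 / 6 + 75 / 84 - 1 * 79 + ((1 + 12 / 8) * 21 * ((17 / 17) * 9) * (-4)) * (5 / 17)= -905813 / 1428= -634.32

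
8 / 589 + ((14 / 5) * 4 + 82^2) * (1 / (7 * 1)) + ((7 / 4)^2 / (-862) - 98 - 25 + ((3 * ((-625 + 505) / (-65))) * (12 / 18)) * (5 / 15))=3106320783029 / 3696187040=840.41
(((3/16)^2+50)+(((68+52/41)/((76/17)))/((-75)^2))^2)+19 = 13573451186079001/196616484000000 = 69.04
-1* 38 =-38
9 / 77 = 0.12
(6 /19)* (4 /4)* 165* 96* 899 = 85440960 /19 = 4496892.63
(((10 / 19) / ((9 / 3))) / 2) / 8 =5 / 456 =0.01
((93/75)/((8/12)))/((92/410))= 3813/460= 8.29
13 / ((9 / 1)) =13 / 9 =1.44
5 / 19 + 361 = 6864 / 19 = 361.26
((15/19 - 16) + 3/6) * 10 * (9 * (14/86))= -4095/19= -215.53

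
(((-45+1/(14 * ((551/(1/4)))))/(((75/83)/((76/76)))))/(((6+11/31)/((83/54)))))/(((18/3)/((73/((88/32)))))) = -1967885747803/36927689400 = -53.29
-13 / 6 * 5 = -65 / 6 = -10.83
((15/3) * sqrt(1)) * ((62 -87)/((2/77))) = -9625/2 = -4812.50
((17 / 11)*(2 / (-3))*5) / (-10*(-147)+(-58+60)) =-0.00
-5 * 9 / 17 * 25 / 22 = -1125 / 374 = -3.01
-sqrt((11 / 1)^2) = -11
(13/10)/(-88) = -13/880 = -0.01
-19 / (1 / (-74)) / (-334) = -703 / 167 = -4.21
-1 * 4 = -4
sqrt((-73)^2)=73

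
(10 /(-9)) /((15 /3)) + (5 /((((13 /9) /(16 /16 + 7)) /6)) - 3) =19063 /117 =162.93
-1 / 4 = -0.25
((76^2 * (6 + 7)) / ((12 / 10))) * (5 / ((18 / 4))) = 1877200 / 27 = 69525.93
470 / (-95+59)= -235 / 18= -13.06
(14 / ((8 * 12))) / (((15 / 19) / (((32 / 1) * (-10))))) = -532 / 9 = -59.11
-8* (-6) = 48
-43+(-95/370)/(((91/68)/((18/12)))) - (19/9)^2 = -13021237/272727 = -47.74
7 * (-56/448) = -0.88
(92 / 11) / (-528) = -23 / 1452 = -0.02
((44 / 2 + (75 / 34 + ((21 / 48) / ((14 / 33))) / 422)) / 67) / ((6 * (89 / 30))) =27787285 / 1368913984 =0.02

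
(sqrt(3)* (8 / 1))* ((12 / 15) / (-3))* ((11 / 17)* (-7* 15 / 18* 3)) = 1232* sqrt(3) / 51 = 41.84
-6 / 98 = -0.06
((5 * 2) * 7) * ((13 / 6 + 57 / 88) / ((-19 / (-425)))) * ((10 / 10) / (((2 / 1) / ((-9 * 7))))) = -232094625 / 1672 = -138812.57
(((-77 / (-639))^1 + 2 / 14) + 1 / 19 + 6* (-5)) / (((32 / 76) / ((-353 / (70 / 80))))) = 890532515 / 31311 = 28441.52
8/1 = 8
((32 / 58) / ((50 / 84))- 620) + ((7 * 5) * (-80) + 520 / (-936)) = -22313077 / 6525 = -3419.63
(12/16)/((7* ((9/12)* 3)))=1/21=0.05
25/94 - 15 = -1385/94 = -14.73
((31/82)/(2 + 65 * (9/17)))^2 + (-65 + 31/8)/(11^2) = -0.51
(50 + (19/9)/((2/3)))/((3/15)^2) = 7975/6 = 1329.17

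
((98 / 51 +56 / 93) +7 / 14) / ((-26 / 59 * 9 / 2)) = -188033 / 123318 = -1.52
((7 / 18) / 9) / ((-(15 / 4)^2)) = -56 / 18225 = -0.00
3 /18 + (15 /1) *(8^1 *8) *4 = 23041 /6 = 3840.17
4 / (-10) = -2 / 5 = -0.40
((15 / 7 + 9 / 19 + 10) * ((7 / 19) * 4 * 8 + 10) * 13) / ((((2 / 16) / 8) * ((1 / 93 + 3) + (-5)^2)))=53752488192 / 6582835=8165.55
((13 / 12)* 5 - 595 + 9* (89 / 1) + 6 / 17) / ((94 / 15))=216005 / 6392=33.79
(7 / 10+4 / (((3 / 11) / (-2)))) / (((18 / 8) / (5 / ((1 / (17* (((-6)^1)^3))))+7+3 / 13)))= 409890748 / 1755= 233555.98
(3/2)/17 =3/34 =0.09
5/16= 0.31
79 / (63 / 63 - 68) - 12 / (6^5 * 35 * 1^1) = -1.18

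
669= 669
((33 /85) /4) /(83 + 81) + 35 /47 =1953151 /2620720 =0.75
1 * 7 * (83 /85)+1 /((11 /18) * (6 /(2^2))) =7411 /935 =7.93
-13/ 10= -1.30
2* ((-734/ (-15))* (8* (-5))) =-11744/ 3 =-3914.67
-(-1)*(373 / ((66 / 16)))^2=8904256 / 1089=8176.54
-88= -88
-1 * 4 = -4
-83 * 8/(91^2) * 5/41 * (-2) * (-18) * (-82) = 239040/8281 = 28.87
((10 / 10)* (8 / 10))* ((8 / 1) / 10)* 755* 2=4832 / 5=966.40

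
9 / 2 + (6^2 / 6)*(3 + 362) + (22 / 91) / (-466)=93059945 / 42406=2194.50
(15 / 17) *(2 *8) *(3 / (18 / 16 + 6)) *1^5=1920 / 323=5.94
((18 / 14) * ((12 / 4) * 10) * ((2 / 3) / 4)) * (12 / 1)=540 / 7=77.14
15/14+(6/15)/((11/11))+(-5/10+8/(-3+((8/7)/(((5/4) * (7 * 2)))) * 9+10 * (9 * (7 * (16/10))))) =8445146/8622915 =0.98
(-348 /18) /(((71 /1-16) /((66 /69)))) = -116 /345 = -0.34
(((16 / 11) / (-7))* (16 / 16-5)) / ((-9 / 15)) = -320 / 231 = -1.39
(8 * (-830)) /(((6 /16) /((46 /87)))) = -2443520 /261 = -9362.15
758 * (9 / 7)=6822 / 7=974.57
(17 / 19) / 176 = 17 / 3344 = 0.01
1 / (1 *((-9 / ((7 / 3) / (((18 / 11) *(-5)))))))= 77 / 2430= 0.03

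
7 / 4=1.75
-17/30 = -0.57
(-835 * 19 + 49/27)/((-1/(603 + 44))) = 277113982/27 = 10263480.81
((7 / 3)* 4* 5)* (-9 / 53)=-420 / 53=-7.92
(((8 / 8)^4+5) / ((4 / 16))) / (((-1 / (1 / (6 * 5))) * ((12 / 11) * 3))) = -11 / 45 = -0.24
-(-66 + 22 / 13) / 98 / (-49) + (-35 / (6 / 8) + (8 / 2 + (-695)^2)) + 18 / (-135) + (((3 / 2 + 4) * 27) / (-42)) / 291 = 29246125866029 / 60553220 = 482982.17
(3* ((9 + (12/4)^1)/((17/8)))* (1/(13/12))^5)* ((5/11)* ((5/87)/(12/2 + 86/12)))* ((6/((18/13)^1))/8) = 149299200/12236017937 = 0.01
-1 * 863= -863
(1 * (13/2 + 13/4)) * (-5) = -48.75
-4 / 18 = -2 / 9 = -0.22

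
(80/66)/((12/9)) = 10/11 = 0.91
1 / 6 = 0.17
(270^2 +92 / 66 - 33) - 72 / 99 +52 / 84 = 72868.29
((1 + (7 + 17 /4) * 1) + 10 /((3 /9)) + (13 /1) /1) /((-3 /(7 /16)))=-1547 /192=-8.06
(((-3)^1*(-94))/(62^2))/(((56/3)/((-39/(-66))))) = 5499/2367904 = 0.00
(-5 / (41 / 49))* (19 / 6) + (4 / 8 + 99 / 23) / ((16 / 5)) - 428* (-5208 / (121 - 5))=50401534543 / 2625312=19198.30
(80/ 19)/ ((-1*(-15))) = 16/ 57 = 0.28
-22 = -22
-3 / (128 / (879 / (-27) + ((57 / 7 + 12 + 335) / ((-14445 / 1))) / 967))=3183226271 / 4171870080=0.76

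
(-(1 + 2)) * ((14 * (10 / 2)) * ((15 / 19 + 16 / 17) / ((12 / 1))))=-19565 / 646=-30.29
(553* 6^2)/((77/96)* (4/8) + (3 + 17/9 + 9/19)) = 3454.08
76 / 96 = 19 / 24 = 0.79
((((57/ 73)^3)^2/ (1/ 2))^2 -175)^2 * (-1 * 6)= -96151423966546907560244575549050804030664528063446/ 524503804723748275248688345080154231098133441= -183318.83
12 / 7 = 1.71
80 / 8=10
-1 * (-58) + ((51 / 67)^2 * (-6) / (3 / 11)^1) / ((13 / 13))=203140 / 4489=45.25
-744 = -744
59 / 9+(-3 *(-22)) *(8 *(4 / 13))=19775 / 117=169.02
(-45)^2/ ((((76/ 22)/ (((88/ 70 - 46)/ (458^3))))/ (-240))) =104647950/ 1597195537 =0.07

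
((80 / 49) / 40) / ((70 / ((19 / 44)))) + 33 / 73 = 0.45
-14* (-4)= 56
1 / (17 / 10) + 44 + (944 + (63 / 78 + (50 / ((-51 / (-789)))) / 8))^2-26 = 847675395113 / 781456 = 1084738.48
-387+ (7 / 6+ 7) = -2273 / 6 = -378.83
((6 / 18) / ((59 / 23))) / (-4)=-23 / 708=-0.03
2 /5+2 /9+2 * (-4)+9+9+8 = 838 /45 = 18.62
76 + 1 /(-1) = 75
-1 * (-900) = 900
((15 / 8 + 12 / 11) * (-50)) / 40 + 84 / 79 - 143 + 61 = -84.64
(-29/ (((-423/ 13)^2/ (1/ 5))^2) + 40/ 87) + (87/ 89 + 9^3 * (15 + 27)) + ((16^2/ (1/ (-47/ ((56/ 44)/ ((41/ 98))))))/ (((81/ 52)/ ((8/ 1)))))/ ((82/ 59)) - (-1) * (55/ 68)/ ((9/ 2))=385567649249226043341757/ 24091426701054962550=16004.35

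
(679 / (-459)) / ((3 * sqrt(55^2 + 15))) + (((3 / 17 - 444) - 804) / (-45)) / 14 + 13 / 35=2799 / 1190 - 679 * sqrt(190) / 1046520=2.34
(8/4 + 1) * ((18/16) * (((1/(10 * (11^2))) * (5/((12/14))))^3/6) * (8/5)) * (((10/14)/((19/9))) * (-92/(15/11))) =-1127/489595040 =-0.00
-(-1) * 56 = 56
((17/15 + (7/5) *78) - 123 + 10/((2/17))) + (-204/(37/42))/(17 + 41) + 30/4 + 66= 913171/6438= 141.84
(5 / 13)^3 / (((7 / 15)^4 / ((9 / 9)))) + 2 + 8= 59078095 / 5274997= 11.20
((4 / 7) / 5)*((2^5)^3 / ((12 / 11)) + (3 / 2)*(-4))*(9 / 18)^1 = 180188 / 105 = 1716.08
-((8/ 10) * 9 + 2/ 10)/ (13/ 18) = -666/ 65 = -10.25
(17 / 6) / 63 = 17 / 378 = 0.04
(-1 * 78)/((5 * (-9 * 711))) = 26/10665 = 0.00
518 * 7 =3626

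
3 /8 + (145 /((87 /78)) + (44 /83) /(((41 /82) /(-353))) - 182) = -282791 /664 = -425.89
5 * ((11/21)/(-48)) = -55/1008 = -0.05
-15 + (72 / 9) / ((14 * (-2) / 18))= -141 / 7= -20.14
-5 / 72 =-0.07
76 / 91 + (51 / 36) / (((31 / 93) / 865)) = 3677.09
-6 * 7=-42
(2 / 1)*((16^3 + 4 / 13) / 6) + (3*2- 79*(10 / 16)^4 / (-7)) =1535476217 / 1118208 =1373.16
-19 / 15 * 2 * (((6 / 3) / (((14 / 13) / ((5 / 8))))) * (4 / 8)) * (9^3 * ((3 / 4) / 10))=-180063 / 2240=-80.39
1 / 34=0.03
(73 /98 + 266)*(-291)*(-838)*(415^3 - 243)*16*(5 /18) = 3037461341352900640 /147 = 20663002322128575.78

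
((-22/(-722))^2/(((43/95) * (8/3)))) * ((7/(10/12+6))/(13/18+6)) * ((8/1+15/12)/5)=20979/96739336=0.00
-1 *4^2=-16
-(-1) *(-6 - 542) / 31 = -548 / 31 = -17.68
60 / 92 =15 / 23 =0.65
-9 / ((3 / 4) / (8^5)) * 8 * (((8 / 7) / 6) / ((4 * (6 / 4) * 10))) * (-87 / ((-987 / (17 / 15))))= -516947968 / 518175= -997.63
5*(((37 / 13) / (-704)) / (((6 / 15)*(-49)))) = 925 / 896896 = 0.00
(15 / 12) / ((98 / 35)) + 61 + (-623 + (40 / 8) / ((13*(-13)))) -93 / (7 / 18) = -7578071 / 9464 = -800.73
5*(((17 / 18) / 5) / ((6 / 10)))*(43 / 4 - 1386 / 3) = -153425 / 216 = -710.30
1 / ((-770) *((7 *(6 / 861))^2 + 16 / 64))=-3362 / 653345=-0.01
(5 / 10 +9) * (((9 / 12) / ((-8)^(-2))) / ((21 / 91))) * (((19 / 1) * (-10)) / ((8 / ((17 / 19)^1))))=-41990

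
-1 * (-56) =56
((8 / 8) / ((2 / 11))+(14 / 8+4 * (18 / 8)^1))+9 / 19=1271 / 76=16.72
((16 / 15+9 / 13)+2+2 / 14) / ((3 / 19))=101194 / 4095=24.71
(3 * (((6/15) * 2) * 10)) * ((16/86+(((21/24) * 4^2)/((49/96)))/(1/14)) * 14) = 5550720/43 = 129086.51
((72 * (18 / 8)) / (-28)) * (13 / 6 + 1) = -513 / 28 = -18.32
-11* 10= -110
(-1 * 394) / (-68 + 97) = -394 / 29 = -13.59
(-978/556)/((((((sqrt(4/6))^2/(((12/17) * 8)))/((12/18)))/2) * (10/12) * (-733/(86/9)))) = 2691456/8660395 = 0.31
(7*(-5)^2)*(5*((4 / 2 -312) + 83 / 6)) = -259145.83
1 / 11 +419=4610 / 11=419.09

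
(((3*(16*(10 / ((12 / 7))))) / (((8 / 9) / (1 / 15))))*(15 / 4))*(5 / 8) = 1575 / 32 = 49.22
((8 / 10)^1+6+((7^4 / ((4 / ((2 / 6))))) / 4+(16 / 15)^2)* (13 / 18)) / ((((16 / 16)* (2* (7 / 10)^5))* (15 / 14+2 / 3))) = 354357875 / 4732371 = 74.88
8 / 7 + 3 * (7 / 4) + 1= 207 / 28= 7.39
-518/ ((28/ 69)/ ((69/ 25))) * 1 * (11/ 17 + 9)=-14444874/ 425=-33987.94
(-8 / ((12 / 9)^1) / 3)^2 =4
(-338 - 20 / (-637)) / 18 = -35881 / 1911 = -18.78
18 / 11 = 1.64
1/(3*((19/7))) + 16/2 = 463/57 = 8.12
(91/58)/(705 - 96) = 13/5046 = 0.00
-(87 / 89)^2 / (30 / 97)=-244731 / 79210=-3.09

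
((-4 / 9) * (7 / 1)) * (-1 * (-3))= -28 / 3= -9.33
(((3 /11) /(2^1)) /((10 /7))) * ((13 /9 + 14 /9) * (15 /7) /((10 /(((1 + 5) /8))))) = 81 /1760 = 0.05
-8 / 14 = -4 / 7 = -0.57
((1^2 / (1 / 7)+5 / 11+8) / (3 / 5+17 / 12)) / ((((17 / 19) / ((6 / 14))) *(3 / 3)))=34200 / 9317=3.67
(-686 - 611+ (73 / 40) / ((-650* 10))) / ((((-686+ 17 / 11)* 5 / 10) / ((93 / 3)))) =114992044893 / 978770000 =117.49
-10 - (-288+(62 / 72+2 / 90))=277.12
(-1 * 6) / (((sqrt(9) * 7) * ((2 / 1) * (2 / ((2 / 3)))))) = -1 / 21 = -0.05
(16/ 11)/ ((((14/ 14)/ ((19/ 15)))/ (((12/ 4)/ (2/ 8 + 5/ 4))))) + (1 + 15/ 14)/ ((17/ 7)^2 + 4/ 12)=1214341/ 302280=4.02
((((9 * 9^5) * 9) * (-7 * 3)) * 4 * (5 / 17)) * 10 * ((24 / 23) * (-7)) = 3374862926400 / 391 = 8631362983.12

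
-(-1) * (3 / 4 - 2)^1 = -5 / 4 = -1.25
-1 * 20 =-20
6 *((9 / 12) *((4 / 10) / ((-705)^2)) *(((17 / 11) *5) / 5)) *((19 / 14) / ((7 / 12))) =1938 / 148831375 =0.00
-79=-79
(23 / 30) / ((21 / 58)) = 667 / 315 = 2.12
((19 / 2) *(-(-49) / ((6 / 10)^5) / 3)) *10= 14546875 / 729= 19954.56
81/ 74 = 1.09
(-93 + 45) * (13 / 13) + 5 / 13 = -619 / 13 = -47.62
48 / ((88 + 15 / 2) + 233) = 32 / 219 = 0.15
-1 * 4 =-4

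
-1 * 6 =-6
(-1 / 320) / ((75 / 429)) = -143 / 8000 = -0.02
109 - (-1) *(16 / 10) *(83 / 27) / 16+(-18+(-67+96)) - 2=31943 / 270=118.31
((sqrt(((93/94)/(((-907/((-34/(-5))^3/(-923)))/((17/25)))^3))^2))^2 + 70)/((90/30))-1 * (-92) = 245033731232042291538354909248750976859039552843179679961318794/2124569923977245302355676735625680508601479232311248779296875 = 115.33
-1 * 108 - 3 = -111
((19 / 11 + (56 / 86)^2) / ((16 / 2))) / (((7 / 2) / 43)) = 43755 / 13244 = 3.30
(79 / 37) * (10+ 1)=869 / 37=23.49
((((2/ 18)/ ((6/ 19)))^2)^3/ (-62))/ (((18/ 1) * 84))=-47045881/ 2324374164532224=-0.00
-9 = -9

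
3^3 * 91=2457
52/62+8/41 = 1.03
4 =4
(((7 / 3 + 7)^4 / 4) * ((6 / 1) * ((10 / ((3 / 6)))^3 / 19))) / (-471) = -2458624000 / 241623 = -10175.46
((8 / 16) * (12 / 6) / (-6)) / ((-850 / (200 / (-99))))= -2 / 5049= -0.00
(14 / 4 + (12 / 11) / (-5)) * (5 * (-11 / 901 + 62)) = 20162211 / 19822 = 1017.16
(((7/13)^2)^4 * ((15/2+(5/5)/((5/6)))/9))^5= 130590501616063448460712451614459228887149/8776884148454114136097077326684565804026917704300000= 0.00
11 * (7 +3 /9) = 242 /3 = 80.67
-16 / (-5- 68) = 16 / 73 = 0.22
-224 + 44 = -180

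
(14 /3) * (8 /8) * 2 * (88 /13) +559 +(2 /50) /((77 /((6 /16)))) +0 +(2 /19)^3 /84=622.18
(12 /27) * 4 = 16 /9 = 1.78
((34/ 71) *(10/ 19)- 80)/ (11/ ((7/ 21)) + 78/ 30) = -268950/ 120061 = -2.24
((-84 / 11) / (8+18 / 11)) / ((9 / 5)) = -0.44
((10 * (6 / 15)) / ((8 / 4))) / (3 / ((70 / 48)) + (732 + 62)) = 35 / 13931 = 0.00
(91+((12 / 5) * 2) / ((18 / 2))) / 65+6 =7223 / 975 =7.41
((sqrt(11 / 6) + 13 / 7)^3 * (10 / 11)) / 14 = 17905 * sqrt(66) / 135828 + 57005 / 52822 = 2.15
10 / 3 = 3.33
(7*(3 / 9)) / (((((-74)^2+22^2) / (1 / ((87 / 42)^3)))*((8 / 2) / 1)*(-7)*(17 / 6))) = -343 / 617773370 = -0.00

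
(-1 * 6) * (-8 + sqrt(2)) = 48 - 6 * sqrt(2) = 39.51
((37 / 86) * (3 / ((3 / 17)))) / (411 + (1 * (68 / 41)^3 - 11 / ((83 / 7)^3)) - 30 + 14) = 24787714919183 / 1354133653993576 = 0.02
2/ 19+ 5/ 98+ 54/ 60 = 4917/ 4655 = 1.06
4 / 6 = 0.67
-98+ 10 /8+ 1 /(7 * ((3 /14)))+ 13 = -997 /12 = -83.08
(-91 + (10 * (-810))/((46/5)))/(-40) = 22343/920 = 24.29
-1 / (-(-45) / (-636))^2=-44944 / 225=-199.75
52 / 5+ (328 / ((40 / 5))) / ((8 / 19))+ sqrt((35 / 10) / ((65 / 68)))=109.69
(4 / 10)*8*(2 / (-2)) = -16 / 5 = -3.20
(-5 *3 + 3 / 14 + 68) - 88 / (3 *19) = 41233 / 798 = 51.67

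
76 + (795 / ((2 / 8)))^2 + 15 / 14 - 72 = 141573671 / 14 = 10112405.07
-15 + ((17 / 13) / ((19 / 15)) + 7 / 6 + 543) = 785755 / 1482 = 530.20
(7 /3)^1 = 7 /3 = 2.33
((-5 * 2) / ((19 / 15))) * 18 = -2700 / 19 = -142.11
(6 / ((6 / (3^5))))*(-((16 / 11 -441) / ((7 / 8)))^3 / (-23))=-14062601491776000 / 10500259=-1339262345.03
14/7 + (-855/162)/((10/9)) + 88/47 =-0.88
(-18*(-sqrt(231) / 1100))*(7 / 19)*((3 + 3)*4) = 2.20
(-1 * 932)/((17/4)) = -3728/17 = -219.29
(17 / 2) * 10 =85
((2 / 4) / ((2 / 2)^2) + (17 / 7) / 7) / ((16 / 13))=1079 / 1568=0.69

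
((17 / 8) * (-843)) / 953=-14331 / 7624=-1.88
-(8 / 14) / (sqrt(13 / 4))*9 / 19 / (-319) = 72*sqrt(13) / 551551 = 0.00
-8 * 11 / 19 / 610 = -44 / 5795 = -0.01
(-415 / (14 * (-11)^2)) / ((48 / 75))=-10375 / 27104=-0.38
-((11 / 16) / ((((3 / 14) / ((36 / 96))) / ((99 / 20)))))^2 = -35.47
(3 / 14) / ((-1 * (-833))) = 3 / 11662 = 0.00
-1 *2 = -2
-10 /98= -5 /49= -0.10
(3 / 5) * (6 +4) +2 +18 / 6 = 11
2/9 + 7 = 65/9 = 7.22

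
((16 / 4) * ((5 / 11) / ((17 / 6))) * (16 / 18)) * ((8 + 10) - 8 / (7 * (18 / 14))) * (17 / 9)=4480 / 243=18.44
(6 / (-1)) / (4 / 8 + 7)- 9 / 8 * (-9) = 373 / 40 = 9.32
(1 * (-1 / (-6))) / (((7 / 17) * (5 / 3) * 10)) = 0.02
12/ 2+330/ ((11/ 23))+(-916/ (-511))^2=182579272/ 261121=699.21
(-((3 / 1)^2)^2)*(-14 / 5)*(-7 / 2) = -793.80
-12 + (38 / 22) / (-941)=-124231 / 10351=-12.00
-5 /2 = -2.50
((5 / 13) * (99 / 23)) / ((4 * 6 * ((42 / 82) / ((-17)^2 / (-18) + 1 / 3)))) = -638165 / 301392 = -2.12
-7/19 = -0.37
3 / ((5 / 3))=9 / 5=1.80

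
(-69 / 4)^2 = 4761 / 16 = 297.56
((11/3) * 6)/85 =0.26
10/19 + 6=124/19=6.53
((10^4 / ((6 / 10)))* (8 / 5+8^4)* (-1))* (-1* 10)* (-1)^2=2048800000 / 3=682933333.33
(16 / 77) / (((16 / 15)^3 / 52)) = 43875 / 4928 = 8.90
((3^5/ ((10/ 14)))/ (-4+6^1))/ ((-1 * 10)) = -17.01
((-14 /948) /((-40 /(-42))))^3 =-117649 /31554496000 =-0.00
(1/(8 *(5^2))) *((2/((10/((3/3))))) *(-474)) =-237/500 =-0.47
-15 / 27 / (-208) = 5 / 1872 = 0.00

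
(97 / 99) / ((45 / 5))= 0.11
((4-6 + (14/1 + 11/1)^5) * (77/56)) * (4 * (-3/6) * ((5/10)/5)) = -2685546.32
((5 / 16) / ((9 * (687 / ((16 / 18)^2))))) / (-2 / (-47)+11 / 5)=4700 / 263933721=0.00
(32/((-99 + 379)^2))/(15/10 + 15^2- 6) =1/540225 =0.00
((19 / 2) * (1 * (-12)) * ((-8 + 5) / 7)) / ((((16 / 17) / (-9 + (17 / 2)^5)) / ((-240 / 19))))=-3257910855 / 112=-29088489.78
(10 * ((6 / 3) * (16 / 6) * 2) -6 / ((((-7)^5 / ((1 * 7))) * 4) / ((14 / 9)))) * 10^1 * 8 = 2926960 / 343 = 8533.41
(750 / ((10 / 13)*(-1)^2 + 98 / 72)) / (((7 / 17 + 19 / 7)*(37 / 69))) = 240171750 / 1143559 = 210.02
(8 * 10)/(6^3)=10/27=0.37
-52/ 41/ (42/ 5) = -130/ 861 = -0.15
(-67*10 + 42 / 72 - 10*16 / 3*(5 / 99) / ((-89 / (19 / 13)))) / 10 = -920063119 / 13745160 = -66.94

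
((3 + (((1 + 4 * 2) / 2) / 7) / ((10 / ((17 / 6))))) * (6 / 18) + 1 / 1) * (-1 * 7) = -14.42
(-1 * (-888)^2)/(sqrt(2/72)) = -4731264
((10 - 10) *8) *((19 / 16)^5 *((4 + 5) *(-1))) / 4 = 0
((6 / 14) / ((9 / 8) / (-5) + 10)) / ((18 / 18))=0.04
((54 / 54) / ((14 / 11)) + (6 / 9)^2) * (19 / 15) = 589 / 378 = 1.56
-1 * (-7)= 7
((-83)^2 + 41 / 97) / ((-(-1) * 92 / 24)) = 4009644 / 2231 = 1797.24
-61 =-61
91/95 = 0.96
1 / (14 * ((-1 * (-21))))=1 / 294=0.00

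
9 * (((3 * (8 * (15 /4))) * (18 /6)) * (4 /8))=1215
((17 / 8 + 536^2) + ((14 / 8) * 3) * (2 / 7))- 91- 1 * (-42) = 2298005 / 8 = 287250.62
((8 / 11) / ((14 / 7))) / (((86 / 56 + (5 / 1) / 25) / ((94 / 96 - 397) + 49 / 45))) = -1990457 / 24057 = -82.74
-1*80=-80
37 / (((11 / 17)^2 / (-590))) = -6308870 / 121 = -52139.42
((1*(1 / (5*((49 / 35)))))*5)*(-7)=-5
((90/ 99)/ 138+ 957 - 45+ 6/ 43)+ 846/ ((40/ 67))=1520359477/ 652740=2329.20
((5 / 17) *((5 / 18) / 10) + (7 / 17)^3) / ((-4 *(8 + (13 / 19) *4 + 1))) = -262067 / 157766256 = -0.00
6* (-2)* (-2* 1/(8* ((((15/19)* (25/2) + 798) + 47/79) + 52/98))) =441294/119001395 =0.00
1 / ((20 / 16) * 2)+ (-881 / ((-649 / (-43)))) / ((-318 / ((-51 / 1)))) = -3082467 / 343970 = -8.96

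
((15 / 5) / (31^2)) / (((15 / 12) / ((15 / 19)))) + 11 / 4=200993 / 73036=2.75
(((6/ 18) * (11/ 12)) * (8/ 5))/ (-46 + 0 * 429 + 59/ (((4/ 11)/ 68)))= 22/ 494415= 0.00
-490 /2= -245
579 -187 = 392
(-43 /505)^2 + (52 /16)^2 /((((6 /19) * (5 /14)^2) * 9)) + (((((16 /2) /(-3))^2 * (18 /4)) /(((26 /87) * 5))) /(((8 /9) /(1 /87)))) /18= 29.16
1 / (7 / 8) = 8 / 7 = 1.14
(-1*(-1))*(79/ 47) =79/ 47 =1.68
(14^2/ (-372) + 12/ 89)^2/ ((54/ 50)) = 263250625/ 1849735683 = 0.14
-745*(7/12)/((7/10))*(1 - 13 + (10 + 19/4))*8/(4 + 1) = -8195/3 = -2731.67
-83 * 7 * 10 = -5810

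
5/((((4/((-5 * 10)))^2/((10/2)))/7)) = 109375/4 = 27343.75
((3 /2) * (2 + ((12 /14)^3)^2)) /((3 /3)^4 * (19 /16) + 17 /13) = 29323216 /20353277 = 1.44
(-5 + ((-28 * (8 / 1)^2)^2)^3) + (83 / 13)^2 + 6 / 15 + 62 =27982385857102012826628 / 845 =33115249535031967842.16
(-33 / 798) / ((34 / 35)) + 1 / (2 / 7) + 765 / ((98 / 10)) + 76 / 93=484764227 / 5887644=82.34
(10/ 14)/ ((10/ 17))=17/ 14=1.21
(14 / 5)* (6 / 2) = 42 / 5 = 8.40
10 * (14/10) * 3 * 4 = 168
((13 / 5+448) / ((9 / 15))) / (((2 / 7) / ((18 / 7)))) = 6759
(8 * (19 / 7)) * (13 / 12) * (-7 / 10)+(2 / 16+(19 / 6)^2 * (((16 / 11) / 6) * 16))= 267941 / 11880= 22.55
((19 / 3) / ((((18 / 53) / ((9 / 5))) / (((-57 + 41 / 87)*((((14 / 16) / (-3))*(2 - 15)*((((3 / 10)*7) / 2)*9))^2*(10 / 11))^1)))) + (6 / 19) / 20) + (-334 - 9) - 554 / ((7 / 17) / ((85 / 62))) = -37320844963698759 / 16835033600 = -2216855.98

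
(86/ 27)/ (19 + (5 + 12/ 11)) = 473/ 3726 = 0.13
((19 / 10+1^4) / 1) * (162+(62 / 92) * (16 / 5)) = 273731 / 575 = 476.05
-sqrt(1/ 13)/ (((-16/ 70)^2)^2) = -1500625*sqrt(13)/ 53248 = -101.61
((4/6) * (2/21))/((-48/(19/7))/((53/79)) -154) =-2014/5721093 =-0.00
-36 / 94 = -0.38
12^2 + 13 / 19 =2749 / 19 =144.68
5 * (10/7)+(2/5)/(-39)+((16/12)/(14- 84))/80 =129809/18200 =7.13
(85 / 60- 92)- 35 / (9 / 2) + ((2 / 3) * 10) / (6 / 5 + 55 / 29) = -1555109 / 16164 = -96.21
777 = 777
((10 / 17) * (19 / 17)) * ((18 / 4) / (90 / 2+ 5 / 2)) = 18 / 289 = 0.06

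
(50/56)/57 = 25/1596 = 0.02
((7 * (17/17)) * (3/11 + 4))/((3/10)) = 3290/33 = 99.70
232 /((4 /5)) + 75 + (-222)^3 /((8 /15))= -20514100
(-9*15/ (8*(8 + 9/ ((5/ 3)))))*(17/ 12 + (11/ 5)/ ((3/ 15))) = -33525/ 2144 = -15.64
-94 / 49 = -1.92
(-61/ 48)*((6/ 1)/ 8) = -61/ 64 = -0.95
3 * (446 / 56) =669 / 28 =23.89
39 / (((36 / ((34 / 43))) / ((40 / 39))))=340 / 387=0.88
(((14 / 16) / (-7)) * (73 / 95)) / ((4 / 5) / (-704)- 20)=0.00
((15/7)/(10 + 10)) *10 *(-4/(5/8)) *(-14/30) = 16/5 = 3.20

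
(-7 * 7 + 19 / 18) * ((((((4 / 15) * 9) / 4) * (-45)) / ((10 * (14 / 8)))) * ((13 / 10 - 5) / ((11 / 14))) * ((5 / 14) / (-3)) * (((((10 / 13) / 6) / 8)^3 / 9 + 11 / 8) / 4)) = 14.25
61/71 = 0.86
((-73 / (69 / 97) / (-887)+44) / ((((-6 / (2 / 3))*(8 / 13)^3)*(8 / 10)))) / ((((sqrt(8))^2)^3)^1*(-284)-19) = 29659642805 / 164055281928192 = 0.00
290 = 290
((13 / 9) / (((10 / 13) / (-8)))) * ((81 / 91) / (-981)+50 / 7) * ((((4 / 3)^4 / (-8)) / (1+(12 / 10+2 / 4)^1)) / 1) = 235758848 / 15018129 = 15.70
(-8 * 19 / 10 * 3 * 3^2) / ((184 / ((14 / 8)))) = -3591 / 920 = -3.90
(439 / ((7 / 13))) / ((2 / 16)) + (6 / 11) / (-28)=1004429 / 154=6522.27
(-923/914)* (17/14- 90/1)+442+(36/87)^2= 5723267385/10761436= 531.83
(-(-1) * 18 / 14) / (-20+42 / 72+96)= 108 / 6433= 0.02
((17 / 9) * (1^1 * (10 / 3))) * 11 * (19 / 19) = 1870 / 27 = 69.26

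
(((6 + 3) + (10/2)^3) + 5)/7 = 139/7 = 19.86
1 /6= 0.17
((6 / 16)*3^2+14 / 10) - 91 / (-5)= 919 / 40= 22.98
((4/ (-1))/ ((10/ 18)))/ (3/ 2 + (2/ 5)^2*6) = -2.93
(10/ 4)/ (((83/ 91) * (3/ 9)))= 1365/ 166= 8.22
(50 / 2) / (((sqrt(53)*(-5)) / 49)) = -245*sqrt(53) / 53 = -33.65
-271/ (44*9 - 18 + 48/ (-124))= -8401/ 11706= -0.72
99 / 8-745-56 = -6309 / 8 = -788.62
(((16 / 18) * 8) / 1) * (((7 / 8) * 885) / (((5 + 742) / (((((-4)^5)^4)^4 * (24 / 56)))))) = 3449143864100930886960696205210427926388000801423360 / 747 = 4617327796654525953093301000000000000000000000000.00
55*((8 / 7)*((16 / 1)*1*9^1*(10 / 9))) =70400 / 7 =10057.14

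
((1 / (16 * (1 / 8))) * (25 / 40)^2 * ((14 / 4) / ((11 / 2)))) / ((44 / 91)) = 15925 / 61952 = 0.26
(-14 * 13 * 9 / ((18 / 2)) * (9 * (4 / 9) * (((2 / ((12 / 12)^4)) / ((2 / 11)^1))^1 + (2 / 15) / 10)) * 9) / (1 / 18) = -32471712 / 25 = -1298868.48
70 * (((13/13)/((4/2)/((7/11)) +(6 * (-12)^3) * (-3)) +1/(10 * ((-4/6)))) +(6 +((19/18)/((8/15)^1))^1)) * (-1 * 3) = -286407751/174200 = -1644.13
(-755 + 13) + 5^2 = -717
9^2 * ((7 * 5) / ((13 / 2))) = 5670 / 13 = 436.15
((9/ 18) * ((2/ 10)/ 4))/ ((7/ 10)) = 1/ 28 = 0.04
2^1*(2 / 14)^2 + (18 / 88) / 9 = 137 / 2156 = 0.06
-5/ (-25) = 1/ 5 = 0.20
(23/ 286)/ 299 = 1/ 3718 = 0.00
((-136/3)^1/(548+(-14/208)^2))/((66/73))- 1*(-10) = 5814254206/586794483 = 9.91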